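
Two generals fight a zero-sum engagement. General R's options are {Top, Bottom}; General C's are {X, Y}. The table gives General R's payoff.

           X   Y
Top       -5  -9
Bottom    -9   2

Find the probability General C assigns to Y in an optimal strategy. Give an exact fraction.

Row minima: Top → -9, Bottom → -9; maximin = -9.
Column maxima: X → -5, Y → 2; minimax = -5.
-9 ≠ -5, so there is no saddle point; optimal play is mixed.
Let General R play Top with probability p. Expected payoff against X: (-5)p + (-9)(1−p) = 4p − 9; against Y: (-9)p + 2(1−p) = −11p + 2.
Setting these equal: 4p − 9 = −11p + 2 ⇒ 15p = 11 ⇒ p = 11/15, and the value is (4)·(11/15) − 9 = -91/15.
For General C: with q = P(X), equating Top's and Bottom's payoffs gives 4q − 9 = −11q + 2 ⇒ q = 11/15.

4/15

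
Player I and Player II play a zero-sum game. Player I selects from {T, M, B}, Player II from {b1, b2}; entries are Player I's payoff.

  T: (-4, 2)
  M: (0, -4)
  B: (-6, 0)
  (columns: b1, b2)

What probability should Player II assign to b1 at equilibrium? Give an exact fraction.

Row minima: T → -4, M → -4, B → -6; maximin = -4.
Column maxima: b1 → 0, b2 → 2; minimax = 0.
-4 ≠ 0, so there is no saddle point; optimal play is mixed.
B is strictly dominated by T, so Player I never plays it.
On the remaining 2×2 (T, M vs b1, b2):
Let Player I play T with probability p. Expected payoff against b1: (-4)p + 0(1−p) = −4p; against b2: 2p + (-4)(1−p) = 6p − 4.
Setting these equal: −4p = 6p − 4 ⇒ −10p = -4 ⇒ p = 2/5, and the value is (-4)·(2/5) = -8/5.
For Player II: with q = P(b1), equating T's and M's payoffs gives −6q + 2 = 4q − 4 ⇒ q = 3/5.

3/5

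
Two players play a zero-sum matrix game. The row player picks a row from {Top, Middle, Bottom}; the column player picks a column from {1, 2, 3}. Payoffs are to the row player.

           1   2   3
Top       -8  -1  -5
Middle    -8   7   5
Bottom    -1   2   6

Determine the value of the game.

Row minima: Top → -8, Middle → -8, Bottom → -1; maximin = -1.
Column maxima: 1 → -1, 2 → 7, 3 → 6; minimax = -1.
Since maximin = minimax = -1, there is a saddle point and the value is -1.

-1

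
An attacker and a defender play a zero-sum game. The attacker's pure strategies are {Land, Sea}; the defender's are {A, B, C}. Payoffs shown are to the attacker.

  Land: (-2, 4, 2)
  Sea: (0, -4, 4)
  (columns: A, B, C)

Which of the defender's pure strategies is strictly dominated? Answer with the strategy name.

C

A holds the attacker's payoff strictly below C in every row: -2 < 2, 0 < 4.
So C is strictly dominated for the defender.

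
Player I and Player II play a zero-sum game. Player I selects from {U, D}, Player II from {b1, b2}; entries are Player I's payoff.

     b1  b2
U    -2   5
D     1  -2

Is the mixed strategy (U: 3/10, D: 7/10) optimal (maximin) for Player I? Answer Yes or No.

Yes

Against b1 this mix gives (3/10)·(-2) + (7/10)·1 = 1/10.
Against b2 this mix gives (3/10)·5 + (7/10)·(-2) = 1/10.
All of Player II's active replies (b1, b2) yield 1/10, and no column does worse for Player I. The mix makes Player II indifferent and guarantees 1/10, so it is optimal.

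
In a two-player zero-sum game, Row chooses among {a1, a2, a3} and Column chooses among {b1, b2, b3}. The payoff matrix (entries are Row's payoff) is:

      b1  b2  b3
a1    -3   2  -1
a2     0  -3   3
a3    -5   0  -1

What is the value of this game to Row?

-9/8

Row minima: a1 → -3, a2 → -3, a3 → -5; maximin = -3.
Column maxima: b1 → 0, b2 → 2, b3 → 3; minimax = 0.
-3 ≠ 0, so there is no saddle point; optimal play is mixed.
b3 is strictly dominated by b1 (it gives Row strictly more in every row), so Column never plays it.
With b3 eliminated, a3 is strictly dominated by a1 (a1 gives Row strictly more in every remaining column), so Row never plays it.
On the remaining 2×2 (a1, a2 vs b1, b2):
Let Row play a1 with probability p. Expected payoff against b1: (-3)p + 0(1−p) = −3p; against b2: 2p + (-3)(1−p) = 5p − 3.
Setting these equal: −3p = 5p − 3 ⇒ −8p = -3 ⇒ p = 3/8, and the value is (-3)·(3/8) = -9/8.
For Column: with q = P(b1), equating a1's and a2's payoffs gives −5q + 2 = 3q − 3 ⇒ q = 5/8.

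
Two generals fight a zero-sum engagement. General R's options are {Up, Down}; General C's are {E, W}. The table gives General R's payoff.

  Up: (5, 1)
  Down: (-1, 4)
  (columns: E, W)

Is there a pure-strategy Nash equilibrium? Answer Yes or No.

Row minima: Up → 1, Down → -1; maximin = 1.
Column maxima: E → 5, W → 4; minimax = 4.
1 ≠ 4, so no pure-strategy equilibrium exists.

No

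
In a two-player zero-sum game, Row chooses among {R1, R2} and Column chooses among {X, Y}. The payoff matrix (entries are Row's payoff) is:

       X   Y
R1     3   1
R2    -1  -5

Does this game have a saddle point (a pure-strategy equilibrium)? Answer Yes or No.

Yes

Row minima: R1 → 1, R2 → -5; maximin = 1.
Column maxima: X → 3, Y → 1; minimax = 1.
maximin = minimax = 1, so a saddle point exists.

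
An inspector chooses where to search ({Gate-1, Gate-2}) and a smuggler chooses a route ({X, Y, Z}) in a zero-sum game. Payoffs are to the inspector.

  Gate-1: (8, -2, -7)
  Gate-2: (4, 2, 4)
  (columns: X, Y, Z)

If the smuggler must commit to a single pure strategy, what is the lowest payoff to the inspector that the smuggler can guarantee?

Column maxima: X → 8, Y → 2, Z → 4.
The smallest of these is 2.

2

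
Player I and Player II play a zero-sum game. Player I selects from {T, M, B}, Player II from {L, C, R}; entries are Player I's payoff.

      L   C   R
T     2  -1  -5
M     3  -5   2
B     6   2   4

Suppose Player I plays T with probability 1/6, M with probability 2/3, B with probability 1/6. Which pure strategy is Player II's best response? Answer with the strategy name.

If Player II plays L, Player I's expected payoff is (1/6)·2 + (2/3)·3 + (1/6)·6 = 10/3.
If Player II plays C, Player I's expected payoff is (1/6)·(-1) + (2/3)·(-5) + (1/6)·2 = -19/6.
If Player II plays R, Player I's expected payoff is (1/6)·(-5) + (2/3)·2 + (1/6)·4 = 7/6.
Player II minimizes Player I's payoff; the smallest is -19/6, so the best response is C.

C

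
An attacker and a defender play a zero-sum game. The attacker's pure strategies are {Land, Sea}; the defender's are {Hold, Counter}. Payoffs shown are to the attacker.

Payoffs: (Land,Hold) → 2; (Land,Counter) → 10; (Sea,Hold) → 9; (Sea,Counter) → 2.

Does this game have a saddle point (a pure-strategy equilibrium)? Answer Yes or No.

No

Row minima: Land → 2, Sea → 2; maximin = 2.
Column maxima: Hold → 9, Counter → 10; minimax = 9.
2 ≠ 9, so no pure-strategy equilibrium exists.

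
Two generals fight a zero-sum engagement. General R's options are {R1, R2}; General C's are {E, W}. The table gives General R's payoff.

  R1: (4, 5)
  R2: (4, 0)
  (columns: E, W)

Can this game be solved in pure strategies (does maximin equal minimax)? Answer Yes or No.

Yes

Row minima: R1 → 4, R2 → 0; maximin = 4.
Column maxima: E → 4, W → 5; minimax = 4.
maximin = minimax = 4, so a saddle point exists.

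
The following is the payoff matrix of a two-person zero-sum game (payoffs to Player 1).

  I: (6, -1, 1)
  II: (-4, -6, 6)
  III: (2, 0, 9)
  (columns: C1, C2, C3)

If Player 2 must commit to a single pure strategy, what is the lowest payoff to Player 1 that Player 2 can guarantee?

Column maxima: C1 → 6, C2 → 0, C3 → 9.
The smallest of these is 0.

0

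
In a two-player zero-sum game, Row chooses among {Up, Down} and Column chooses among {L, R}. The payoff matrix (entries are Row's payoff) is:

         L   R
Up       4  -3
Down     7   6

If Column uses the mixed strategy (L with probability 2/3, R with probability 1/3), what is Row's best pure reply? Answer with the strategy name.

Down

Expected payoff of Up: (2/3)·4 + (1/3)·(-3) = 5/3.
Expected payoff of Down: (2/3)·7 + (1/3)·6 = 20/3.
The largest is 20/3, so Row's best response is Down.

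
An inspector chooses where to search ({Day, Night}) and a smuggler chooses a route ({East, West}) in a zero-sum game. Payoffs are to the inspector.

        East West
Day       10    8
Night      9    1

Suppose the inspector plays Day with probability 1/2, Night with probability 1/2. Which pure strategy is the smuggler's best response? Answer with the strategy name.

If the smuggler plays East, the inspector's expected payoff is (1/2)·10 + (1/2)·9 = 19/2.
If the smuggler plays West, the inspector's expected payoff is (1/2)·8 + (1/2)·1 = 9/2.
The smuggler minimizes the inspector's payoff; the smallest is 9/2, so the best response is West.

West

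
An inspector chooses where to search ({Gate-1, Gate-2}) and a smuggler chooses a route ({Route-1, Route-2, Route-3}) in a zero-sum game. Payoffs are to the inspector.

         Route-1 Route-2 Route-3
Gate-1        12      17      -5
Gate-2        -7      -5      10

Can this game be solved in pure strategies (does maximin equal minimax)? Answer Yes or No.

Row minima: Gate-1 → -5, Gate-2 → -7; maximin = -5.
Column maxima: Route-1 → 12, Route-2 → 17, Route-3 → 10; minimax = 10.
-5 ≠ 10, so no pure-strategy equilibrium exists.

No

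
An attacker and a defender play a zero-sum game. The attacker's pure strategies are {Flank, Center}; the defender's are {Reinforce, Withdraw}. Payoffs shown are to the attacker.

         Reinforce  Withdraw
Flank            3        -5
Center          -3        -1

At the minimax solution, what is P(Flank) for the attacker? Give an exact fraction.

Row minima: Flank → -5, Center → -3; maximin = -3.
Column maxima: Reinforce → 3, Withdraw → -1; minimax = -1.
-3 ≠ -1, so there is no saddle point; optimal play is mixed.
Let the attacker play Flank with probability p. Expected payoff against Reinforce: 3p + (-3)(1−p) = 6p − 3; against Withdraw: (-5)p + (-1)(1−p) = −4p − 1.
Setting these equal: 6p − 3 = −4p − 1 ⇒ 10p = 2 ⇒ p = 1/5, and the value is (6)·(1/5) − 3 = -9/5.
For the defender: with q = P(Reinforce), equating Flank's and Center's payoffs gives 8q − 5 = −2q − 1 ⇒ q = 2/5.

1/5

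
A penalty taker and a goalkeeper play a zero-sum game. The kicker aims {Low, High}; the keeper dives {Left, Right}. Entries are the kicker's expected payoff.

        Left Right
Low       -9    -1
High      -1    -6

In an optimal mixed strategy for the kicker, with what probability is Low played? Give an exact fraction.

5/13

Row minima: Low → -9, High → -6; maximin = -6.
Column maxima: Left → -1, Right → -1; minimax = -1.
-6 ≠ -1, so there is no saddle point; optimal play is mixed.
Let the kicker play Low with probability p. Expected payoff against Left: (-9)p + (-1)(1−p) = −8p − 1; against Right: (-1)p + (-6)(1−p) = 5p − 6.
Setting these equal: −8p − 1 = 5p − 6 ⇒ −13p = -5 ⇒ p = 5/13, and the value is (-8)·(5/13) − 1 = -53/13.
For the keeper: with q = P(Left), equating Low's and High's payoffs gives −8q − 1 = 5q − 6 ⇒ q = 5/13.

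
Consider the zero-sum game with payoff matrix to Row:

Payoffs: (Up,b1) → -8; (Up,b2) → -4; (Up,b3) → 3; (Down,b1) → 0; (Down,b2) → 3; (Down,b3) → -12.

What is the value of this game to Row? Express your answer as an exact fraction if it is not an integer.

-96/23

Row minima: Up → -8, Down → -12; maximin = -8.
Column maxima: b1 → 0, b2 → 3, b3 → 3; minimax = 0.
-8 ≠ 0, so there is no saddle point; optimal play is mixed.
b2 is strictly dominated by b1 (it gives Row strictly more in every row), so Column never plays it.
On the remaining 2×2 (Up, Down vs b1, b3):
Let Row play Up with probability p. Expected payoff against b1: (-8)p + 0(1−p) = −8p; against b3: 3p + (-12)(1−p) = 15p − 12.
Setting these equal: −8p = 15p − 12 ⇒ −23p = -12 ⇒ p = 12/23, and the value is (-8)·(12/23) = -96/23.
For Column: with q = P(b1), equating Up's and Down's payoffs gives −11q + 3 = 12q − 12 ⇒ q = 15/23.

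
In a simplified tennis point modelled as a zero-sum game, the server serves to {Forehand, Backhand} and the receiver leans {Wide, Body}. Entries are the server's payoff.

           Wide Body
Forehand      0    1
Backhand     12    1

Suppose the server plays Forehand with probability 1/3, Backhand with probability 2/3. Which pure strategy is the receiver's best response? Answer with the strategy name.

Body

If the receiver plays Wide, the server's expected payoff is (1/3)·0 + (2/3)·12 = 8.
If the receiver plays Body, the server's expected payoff is (1/3)·1 + (2/3)·1 = 1.
The receiver minimizes the server's payoff; the smallest is 1, so the best response is Body.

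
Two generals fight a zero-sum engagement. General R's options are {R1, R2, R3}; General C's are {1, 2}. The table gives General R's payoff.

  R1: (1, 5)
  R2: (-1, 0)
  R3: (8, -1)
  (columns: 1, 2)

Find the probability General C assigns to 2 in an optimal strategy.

7/13

Row minima: R1 → 1, R2 → -1, R3 → -1; maximin = 1.
Column maxima: 1 → 8, 2 → 5; minimax = 5.
1 ≠ 5, so there is no saddle point; optimal play is mixed.
R2 is strictly dominated by R1, so General R never plays it.
On the remaining 2×2 (R1, R3 vs 1, 2):
Let General R play R1 with probability p. Expected payoff against 1: 1p + 8(1−p) = −7p + 8; against 2: 5p + (-1)(1−p) = 6p − 1.
Setting these equal: −7p + 8 = 6p − 1 ⇒ −13p = -9 ⇒ p = 9/13, and the value is (-7)·(9/13) + 8 = 41/13.
For General C: with q = P(1), equating R1's and R3's payoffs gives −4q + 5 = 9q − 1 ⇒ q = 6/13.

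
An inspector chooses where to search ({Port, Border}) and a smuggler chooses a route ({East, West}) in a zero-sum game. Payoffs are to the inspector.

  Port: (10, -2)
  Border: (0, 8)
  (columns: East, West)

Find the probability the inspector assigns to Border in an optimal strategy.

3/5

Row minima: Port → -2, Border → 0; maximin = 0.
Column maxima: East → 10, West → 8; minimax = 8.
0 ≠ 8, so there is no saddle point; optimal play is mixed.
Let the inspector play Port with probability p. Expected payoff against East: 10p + 0(1−p) = 10p; against West: (-2)p + 8(1−p) = −10p + 8.
Setting these equal: 10p = −10p + 8 ⇒ 20p = 8 ⇒ p = 2/5, and the value is (10)·(2/5) = 4.
For the smuggler: with q = P(East), equating Port's and Border's payoffs gives 12q − 2 = −8q + 8 ⇒ q = 1/2.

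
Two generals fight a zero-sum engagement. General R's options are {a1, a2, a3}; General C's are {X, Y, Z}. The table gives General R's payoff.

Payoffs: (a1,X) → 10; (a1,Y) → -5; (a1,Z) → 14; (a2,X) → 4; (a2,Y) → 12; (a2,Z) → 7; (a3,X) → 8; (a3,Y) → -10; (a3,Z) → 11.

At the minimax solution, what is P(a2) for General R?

15/23

Row minima: a1 → -5, a2 → 4, a3 → -10; maximin = 4.
Column maxima: X → 10, Y → 12, Z → 14; minimax = 10.
4 ≠ 10, so there is no saddle point; optimal play is mixed.
a3 is strictly dominated by a1, so General R never plays it.
Z is strictly dominated by X (it gives General R strictly more in every row), so General C never plays it.
On the remaining 2×2 (a1, a2 vs X, Y):
Let General R play a1 with probability p. Expected payoff against X: 10p + 4(1−p) = 6p + 4; against Y: (-5)p + 12(1−p) = −17p + 12.
Setting these equal: 6p + 4 = −17p + 12 ⇒ 23p = 8 ⇒ p = 8/23, and the value is (6)·(8/23) + 4 = 140/23.
For General C: with q = P(X), equating a1's and a2's payoffs gives 15q − 5 = −8q + 12 ⇒ q = 17/23.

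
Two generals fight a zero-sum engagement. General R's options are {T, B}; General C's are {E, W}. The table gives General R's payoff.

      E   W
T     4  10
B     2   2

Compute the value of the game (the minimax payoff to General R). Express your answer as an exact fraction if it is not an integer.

4

Row minima: T → 4, B → 2; maximin = 4.
Column maxima: E → 4, W → 10; minimax = 4.
Since maximin = minimax = 4, there is a saddle point and the value is 4.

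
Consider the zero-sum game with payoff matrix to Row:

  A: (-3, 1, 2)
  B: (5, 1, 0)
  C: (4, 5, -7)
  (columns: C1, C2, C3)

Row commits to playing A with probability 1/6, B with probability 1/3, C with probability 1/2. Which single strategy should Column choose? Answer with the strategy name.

If Column plays C1, Row's expected payoff is (1/6)·(-3) + (1/3)·5 + (1/2)·4 = 19/6.
If Column plays C2, Row's expected payoff is (1/6)·1 + (1/3)·1 + (1/2)·5 = 3.
If Column plays C3, Row's expected payoff is (1/6)·2 + (1/3)·0 + (1/2)·(-7) = -19/6.
Column minimizes Row's payoff; the smallest is -19/6, so the best response is C3.

C3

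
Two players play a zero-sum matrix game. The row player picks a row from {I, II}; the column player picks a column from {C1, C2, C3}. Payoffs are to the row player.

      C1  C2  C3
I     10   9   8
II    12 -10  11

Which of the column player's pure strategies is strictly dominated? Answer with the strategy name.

C2 holds the row player's payoff strictly below C1 in every row: 9 < 10, -10 < 12.
So C1 is strictly dominated for the column player.

C1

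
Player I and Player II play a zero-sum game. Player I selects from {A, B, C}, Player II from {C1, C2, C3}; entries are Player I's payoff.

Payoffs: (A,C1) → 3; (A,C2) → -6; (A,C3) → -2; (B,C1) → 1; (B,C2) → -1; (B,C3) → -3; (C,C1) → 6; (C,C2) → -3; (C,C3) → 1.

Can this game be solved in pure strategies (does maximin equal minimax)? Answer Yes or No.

No

Row minima: A → -6, B → -3, C → -3; maximin = -3.
Column maxima: C1 → 6, C2 → -1, C3 → 1; minimax = -1.
-3 ≠ -1, so no pure-strategy equilibrium exists.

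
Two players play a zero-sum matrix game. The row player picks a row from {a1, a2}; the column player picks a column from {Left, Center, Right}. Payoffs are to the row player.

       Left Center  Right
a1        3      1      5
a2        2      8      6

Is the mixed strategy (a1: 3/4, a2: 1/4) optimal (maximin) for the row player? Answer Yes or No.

Yes

Against Left this mix gives (3/4)·3 + (1/4)·2 = 11/4.
Against Center this mix gives (3/4)·1 + (1/4)·8 = 11/4.
Against Right this mix gives (3/4)·5 + (1/4)·6 = 21/4.
All of the column player's active replies (Left, Center) yield 11/4, and no column does worse for the row player. The mix makes the column player indifferent and guarantees 11/4, so it is optimal.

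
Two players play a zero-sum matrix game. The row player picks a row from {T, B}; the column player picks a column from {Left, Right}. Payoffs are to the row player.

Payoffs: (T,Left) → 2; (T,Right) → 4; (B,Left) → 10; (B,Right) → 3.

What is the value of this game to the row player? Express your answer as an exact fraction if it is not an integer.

Row minima: T → 2, B → 3; maximin = 3.
Column maxima: Left → 10, Right → 4; minimax = 4.
3 ≠ 4, so there is no saddle point; optimal play is mixed.
Let the row player play T with probability p. Expected payoff against Left: 2p + 10(1−p) = −8p + 10; against Right: 4p + 3(1−p) = p + 3.
Setting these equal: −8p + 10 = p + 3 ⇒ −9p = -7 ⇒ p = 7/9, and the value is (-8)·(7/9) + 10 = 34/9.
For the column player: with q = P(Left), equating T's and B's payoffs gives −2q + 4 = 7q + 3 ⇒ q = 1/9.

34/9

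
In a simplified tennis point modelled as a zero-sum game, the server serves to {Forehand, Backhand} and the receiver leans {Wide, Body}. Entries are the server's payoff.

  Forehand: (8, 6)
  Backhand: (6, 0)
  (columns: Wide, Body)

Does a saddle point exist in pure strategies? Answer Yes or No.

Yes

Row minima: Forehand → 6, Backhand → 0; maximin = 6.
Column maxima: Wide → 8, Body → 6; minimax = 6.
maximin = minimax = 6, so a saddle point exists.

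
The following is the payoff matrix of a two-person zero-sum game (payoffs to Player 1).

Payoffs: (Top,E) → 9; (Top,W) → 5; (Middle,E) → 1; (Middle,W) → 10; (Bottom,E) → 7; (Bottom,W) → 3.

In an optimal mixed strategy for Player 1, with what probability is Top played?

Row minima: Top → 5, Middle → 1, Bottom → 3; maximin = 5.
Column maxima: E → 9, W → 10; minimax = 9.
5 ≠ 9, so there is no saddle point; optimal play is mixed.
Bottom is strictly dominated by Top, so Player 1 never plays it.
On the remaining 2×2 (Top, Middle vs E, W):
Let Player 1 play Top with probability p. Expected payoff against E: 9p + 1(1−p) = 8p + 1; against W: 5p + 10(1−p) = −5p + 10.
Setting these equal: 8p + 1 = −5p + 10 ⇒ 13p = 9 ⇒ p = 9/13, and the value is (8)·(9/13) + 1 = 85/13.
For Player 2: with q = P(E), equating Top's and Middle's payoffs gives 4q + 5 = −9q + 10 ⇒ q = 5/13.

9/13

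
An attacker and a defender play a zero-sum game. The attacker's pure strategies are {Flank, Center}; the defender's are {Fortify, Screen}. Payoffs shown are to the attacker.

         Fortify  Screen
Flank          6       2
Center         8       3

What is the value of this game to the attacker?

3

Row minima: Flank → 2, Center → 3; maximin = 3.
Column maxima: Fortify → 8, Screen → 3; minimax = 3.
Since maximin = minimax = 3, there is a saddle point and the value is 3.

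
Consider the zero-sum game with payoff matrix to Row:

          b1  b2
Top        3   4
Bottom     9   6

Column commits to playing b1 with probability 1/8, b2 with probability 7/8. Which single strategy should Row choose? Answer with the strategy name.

Expected payoff of Top: (1/8)·3 + (7/8)·4 = 31/8.
Expected payoff of Bottom: (1/8)·9 + (7/8)·6 = 51/8.
The largest is 51/8, so Row's best response is Bottom.

Bottom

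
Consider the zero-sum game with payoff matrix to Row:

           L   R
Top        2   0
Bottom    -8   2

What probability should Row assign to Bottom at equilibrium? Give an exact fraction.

Row minima: Top → 0, Bottom → -8; maximin = 0.
Column maxima: L → 2, R → 2; minimax = 2.
0 ≠ 2, so there is no saddle point; optimal play is mixed.
Let Row play Top with probability p. Expected payoff against L: 2p + (-8)(1−p) = 10p − 8; against R: 0p + 2(1−p) = −2p + 2.
Setting these equal: 10p − 8 = −2p + 2 ⇒ 12p = 10 ⇒ p = 5/6, and the value is (10)·(5/6) − 8 = 1/3.
For Column: with q = P(L), equating Top's and Bottom's payoffs gives 2q = −10q + 2 ⇒ q = 1/6.

1/6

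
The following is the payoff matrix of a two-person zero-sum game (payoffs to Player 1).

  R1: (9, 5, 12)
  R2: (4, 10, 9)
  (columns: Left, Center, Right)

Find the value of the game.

Row minima: R1 → 5, R2 → 4; maximin = 5.
Column maxima: Left → 9, Center → 10, Right → 12; minimax = 9.
5 ≠ 9, so there is no saddle point; optimal play is mixed.
Right is strictly dominated by Left (it gives Player 1 strictly more in every row), so Player 2 never plays it.
On the remaining 2×2 (R1, R2 vs Left, Center):
Let Player 1 play R1 with probability p. Expected payoff against Left: 9p + 4(1−p) = 5p + 4; against Center: 5p + 10(1−p) = −5p + 10.
Setting these equal: 5p + 4 = −5p + 10 ⇒ 10p = 6 ⇒ p = 3/5, and the value is (5)·(3/5) + 4 = 7.
For Player 2: with q = P(Left), equating R1's and R2's payoffs gives 4q + 5 = −6q + 10 ⇒ q = 1/2.

7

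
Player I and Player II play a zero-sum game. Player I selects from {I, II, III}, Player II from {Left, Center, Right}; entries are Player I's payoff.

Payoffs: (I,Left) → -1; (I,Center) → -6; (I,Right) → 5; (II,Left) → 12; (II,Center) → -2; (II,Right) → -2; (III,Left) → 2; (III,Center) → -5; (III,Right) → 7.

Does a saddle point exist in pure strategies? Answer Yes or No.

Row minima: I → -6, II → -2, III → -5; maximin = -2.
Column maxima: Left → 12, Center → -2, Right → 7; minimax = -2.
maximin = minimax = -2, so a saddle point exists.

Yes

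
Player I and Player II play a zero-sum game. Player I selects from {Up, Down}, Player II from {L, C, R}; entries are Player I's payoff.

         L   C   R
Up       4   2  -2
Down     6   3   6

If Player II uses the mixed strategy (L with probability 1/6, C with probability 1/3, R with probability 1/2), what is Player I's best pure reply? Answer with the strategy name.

Down

Expected payoff of Up: (1/6)·4 + (1/3)·2 + (1/2)·(-2) = 1/3.
Expected payoff of Down: (1/6)·6 + (1/3)·3 + (1/2)·6 = 5.
The largest is 5, so Player I's best response is Down.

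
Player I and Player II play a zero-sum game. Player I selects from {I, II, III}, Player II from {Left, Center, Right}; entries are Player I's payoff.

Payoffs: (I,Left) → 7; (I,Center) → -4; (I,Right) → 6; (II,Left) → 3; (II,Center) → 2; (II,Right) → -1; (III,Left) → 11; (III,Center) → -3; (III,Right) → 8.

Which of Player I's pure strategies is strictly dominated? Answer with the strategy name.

I

III gives a strictly higher payoff than I against every column: 11 > 7, -3 > -4, 8 > 6.
So I is strictly dominated and Player I never plays it.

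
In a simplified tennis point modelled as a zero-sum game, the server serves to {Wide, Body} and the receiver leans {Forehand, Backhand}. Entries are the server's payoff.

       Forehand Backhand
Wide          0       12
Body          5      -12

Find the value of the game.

Row minima: Wide → 0, Body → -12; maximin = 0.
Column maxima: Forehand → 5, Backhand → 12; minimax = 5.
0 ≠ 5, so there is no saddle point; optimal play is mixed.
Let the server play Wide with probability p. Expected payoff against Forehand: 0p + 5(1−p) = −5p + 5; against Backhand: 12p + (-12)(1−p) = 24p − 12.
Setting these equal: −5p + 5 = 24p − 12 ⇒ −29p = -17 ⇒ p = 17/29, and the value is (-5)·(17/29) + 5 = 60/29.
For the receiver: with q = P(Forehand), equating Wide's and Body's payoffs gives −12q + 12 = 17q − 12 ⇒ q = 24/29.

60/29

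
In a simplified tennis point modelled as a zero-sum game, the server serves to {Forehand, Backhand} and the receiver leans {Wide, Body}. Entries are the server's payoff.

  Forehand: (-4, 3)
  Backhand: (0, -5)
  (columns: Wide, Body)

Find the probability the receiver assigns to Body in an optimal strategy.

1/3

Row minima: Forehand → -4, Backhand → -5; maximin = -4.
Column maxima: Wide → 0, Body → 3; minimax = 0.
-4 ≠ 0, so there is no saddle point; optimal play is mixed.
Let the server play Forehand with probability p. Expected payoff against Wide: (-4)p + 0(1−p) = −4p; against Body: 3p + (-5)(1−p) = 8p − 5.
Setting these equal: −4p = 8p − 5 ⇒ −12p = -5 ⇒ p = 5/12, and the value is (-4)·(5/12) = -5/3.
For the receiver: with q = P(Wide), equating Forehand's and Backhand's payoffs gives −7q + 3 = 5q − 5 ⇒ q = 2/3.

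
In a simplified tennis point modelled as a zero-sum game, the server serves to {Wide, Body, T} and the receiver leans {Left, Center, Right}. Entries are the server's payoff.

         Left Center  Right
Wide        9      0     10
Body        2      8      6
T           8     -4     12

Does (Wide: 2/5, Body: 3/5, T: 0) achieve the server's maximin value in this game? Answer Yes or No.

Against Left this mix gives (2/5)·9 + (3/5)·2 = 24/5.
Against Center this mix gives (2/5)·0 + (3/5)·8 = 24/5.
Against Right this mix gives (2/5)·10 + (3/5)·6 = 38/5.
All of the receiver's active replies (Left, Center) yield 24/5, and no column does worse for the server. The mix makes the receiver indifferent and guarantees 24/5, so it is optimal.

Yes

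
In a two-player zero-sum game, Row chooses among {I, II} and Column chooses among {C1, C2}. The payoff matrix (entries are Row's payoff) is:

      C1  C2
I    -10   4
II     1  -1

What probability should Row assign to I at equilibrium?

Row minima: I → -10, II → -1; maximin = -1.
Column maxima: C1 → 1, C2 → 4; minimax = 1.
-1 ≠ 1, so there is no saddle point; optimal play is mixed.
Let Row play I with probability p. Expected payoff against C1: (-10)p + 1(1−p) = −11p + 1; against C2: 4p + (-1)(1−p) = 5p − 1.
Setting these equal: −11p + 1 = 5p − 1 ⇒ −16p = -2 ⇒ p = 1/8, and the value is (-11)·(1/8) + 1 = -3/8.
For Column: with q = P(C1), equating I's and II's payoffs gives −14q + 4 = 2q − 1 ⇒ q = 5/16.

1/8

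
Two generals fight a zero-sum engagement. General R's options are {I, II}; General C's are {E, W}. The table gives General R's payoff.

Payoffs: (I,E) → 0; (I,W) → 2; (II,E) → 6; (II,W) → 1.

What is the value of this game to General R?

Row minima: I → 0, II → 1; maximin = 1.
Column maxima: E → 6, W → 2; minimax = 2.
1 ≠ 2, so there is no saddle point; optimal play is mixed.
Let General R play I with probability p. Expected payoff against E: 0p + 6(1−p) = −6p + 6; against W: 2p + 1(1−p) = p + 1.
Setting these equal: −6p + 6 = p + 1 ⇒ −7p = -5 ⇒ p = 5/7, and the value is (-6)·(5/7) + 6 = 12/7.
For General C: with q = P(E), equating I's and II's payoffs gives −2q + 2 = 5q + 1 ⇒ q = 1/7.

12/7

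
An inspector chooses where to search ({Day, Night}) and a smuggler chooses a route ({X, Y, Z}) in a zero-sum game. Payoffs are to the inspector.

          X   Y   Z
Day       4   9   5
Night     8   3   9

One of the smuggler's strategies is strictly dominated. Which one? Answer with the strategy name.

Z

X holds the inspector's payoff strictly below Z in every row: 4 < 5, 8 < 9.
So Z is strictly dominated for the smuggler.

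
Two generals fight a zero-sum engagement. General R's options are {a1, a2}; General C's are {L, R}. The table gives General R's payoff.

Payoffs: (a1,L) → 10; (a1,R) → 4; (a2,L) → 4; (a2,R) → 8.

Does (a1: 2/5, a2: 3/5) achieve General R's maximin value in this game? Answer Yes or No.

Yes

Against L this mix gives (2/5)·10 + (3/5)·4 = 32/5.
Against R this mix gives (2/5)·4 + (3/5)·8 = 32/5.
All of General C's active replies (L, R) yield 32/5, and no column does worse for General R. The mix makes General C indifferent and guarantees 32/5, so it is optimal.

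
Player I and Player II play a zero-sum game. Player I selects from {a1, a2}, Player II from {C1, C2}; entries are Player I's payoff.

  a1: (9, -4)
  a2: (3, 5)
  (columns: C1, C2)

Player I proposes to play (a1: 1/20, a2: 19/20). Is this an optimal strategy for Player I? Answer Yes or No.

No

Against C1 this mix gives (1/20)·9 + (19/20)·3 = 33/10.
Against C2 this mix gives (1/20)·(-4) + (19/20)·5 = 91/20.
Player II will play C1, holding Player I to 33/10. Shifting weight toward the row that does better against C1 would raise this floor (the equalizing mix achieves 19/5 against both C1 and C2), so the proposed strategy is not optimal.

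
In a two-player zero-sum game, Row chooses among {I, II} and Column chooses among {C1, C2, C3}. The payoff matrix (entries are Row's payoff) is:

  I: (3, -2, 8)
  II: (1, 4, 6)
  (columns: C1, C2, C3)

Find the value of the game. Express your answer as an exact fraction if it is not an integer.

7/4

Row minima: I → -2, II → 1; maximin = 1.
Column maxima: C1 → 3, C2 → 4, C3 → 8; minimax = 3.
1 ≠ 3, so there is no saddle point; optimal play is mixed.
C3 is strictly dominated by C1 (it gives Row strictly more in every row), so Column never plays it.
On the remaining 2×2 (I, II vs C1, C2):
Let Row play I with probability p. Expected payoff against C1: 3p + 1(1−p) = 2p + 1; against C2: (-2)p + 4(1−p) = −6p + 4.
Setting these equal: 2p + 1 = −6p + 4 ⇒ 8p = 3 ⇒ p = 3/8, and the value is (2)·(3/8) + 1 = 7/4.
For Column: with q = P(C1), equating I's and II's payoffs gives 5q − 2 = −3q + 4 ⇒ q = 3/4.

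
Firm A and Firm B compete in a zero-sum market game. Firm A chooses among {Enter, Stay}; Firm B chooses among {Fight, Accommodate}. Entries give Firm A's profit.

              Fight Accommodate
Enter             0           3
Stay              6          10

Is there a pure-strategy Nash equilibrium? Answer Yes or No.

Row minima: Enter → 0, Stay → 6; maximin = 6.
Column maxima: Fight → 6, Accommodate → 10; minimax = 6.
maximin = minimax = 6, so a saddle point exists.

Yes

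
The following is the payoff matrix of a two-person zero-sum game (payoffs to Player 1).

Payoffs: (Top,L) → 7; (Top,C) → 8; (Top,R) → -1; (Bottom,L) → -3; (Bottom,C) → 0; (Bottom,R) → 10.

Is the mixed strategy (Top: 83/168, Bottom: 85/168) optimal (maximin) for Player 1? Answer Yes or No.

No

Against L this mix gives (83/168)·7 + (85/168)·(-3) = 163/84.
Against C this mix gives (83/168)·8 + (85/168)·0 = 83/21.
Against R this mix gives (83/168)·(-1) + (85/168)·10 = 767/168.
Player 2 will play L, holding Player 1 to 163/84. Shifting weight toward the row that does better against L would raise this floor (the equalizing mix achieves 67/21 against both L and R), so the proposed strategy is not optimal.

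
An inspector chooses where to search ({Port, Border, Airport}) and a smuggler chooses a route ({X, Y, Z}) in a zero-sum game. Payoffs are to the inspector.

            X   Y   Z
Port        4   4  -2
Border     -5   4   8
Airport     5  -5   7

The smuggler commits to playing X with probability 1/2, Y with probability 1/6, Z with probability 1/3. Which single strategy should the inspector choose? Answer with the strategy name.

Airport

Expected payoff of Port: (1/2)·4 + (1/6)·4 + (1/3)·(-2) = 2.
Expected payoff of Border: (1/2)·(-5) + (1/6)·4 + (1/3)·8 = 5/6.
Expected payoff of Airport: (1/2)·5 + (1/6)·(-5) + (1/3)·7 = 4.
The largest is 4, so the inspector's best response is Airport.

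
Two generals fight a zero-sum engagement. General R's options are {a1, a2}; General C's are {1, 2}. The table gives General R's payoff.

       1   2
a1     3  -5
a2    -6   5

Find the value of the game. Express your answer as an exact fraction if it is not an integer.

Row minima: a1 → -5, a2 → -6; maximin = -5.
Column maxima: 1 → 3, 2 → 5; minimax = 3.
-5 ≠ 3, so there is no saddle point; optimal play is mixed.
Let General R play a1 with probability p. Expected payoff against 1: 3p + (-6)(1−p) = 9p − 6; against 2: (-5)p + 5(1−p) = −10p + 5.
Setting these equal: 9p − 6 = −10p + 5 ⇒ 19p = 11 ⇒ p = 11/19, and the value is (9)·(11/19) − 6 = -15/19.
For General C: with q = P(1), equating a1's and a2's payoffs gives 8q − 5 = −11q + 5 ⇒ q = 10/19.

-15/19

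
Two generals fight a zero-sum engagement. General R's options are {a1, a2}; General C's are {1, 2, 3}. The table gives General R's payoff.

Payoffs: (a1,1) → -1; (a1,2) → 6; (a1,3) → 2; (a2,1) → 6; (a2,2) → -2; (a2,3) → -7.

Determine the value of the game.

5/16

Row minima: a1 → -1, a2 → -7; maximin = -1.
Column maxima: 1 → 6, 2 → 6, 3 → 2; minimax = 2.
-1 ≠ 2, so there is no saddle point; optimal play is mixed.
2 is strictly dominated by 3 (it gives General R strictly more in every row), so General C never plays it.
On the remaining 2×2 (a1, a2 vs 1, 3):
Let General R play a1 with probability p. Expected payoff against 1: (-1)p + 6(1−p) = −7p + 6; against 3: 2p + (-7)(1−p) = 9p − 7.
Setting these equal: −7p + 6 = 9p − 7 ⇒ −16p = -13 ⇒ p = 13/16, and the value is (-7)·(13/16) + 6 = 5/16.
For General C: with q = P(1), equating a1's and a2's payoffs gives −3q + 2 = 13q − 7 ⇒ q = 9/16.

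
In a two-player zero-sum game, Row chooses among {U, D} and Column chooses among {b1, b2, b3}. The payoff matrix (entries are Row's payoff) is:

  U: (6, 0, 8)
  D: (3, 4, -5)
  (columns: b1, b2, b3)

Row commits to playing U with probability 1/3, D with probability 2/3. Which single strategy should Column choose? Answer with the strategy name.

b3

If Column plays b1, Row's expected payoff is (1/3)·6 + (2/3)·3 = 4.
If Column plays b2, Row's expected payoff is (1/3)·0 + (2/3)·4 = 8/3.
If Column plays b3, Row's expected payoff is (1/3)·8 + (2/3)·(-5) = -2/3.
Column minimizes Row's payoff; the smallest is -2/3, so the best response is b3.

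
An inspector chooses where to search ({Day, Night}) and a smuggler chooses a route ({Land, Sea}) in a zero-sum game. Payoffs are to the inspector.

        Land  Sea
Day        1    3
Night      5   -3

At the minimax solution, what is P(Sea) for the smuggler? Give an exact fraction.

Row minima: Day → 1, Night → -3; maximin = 1.
Column maxima: Land → 5, Sea → 3; minimax = 3.
1 ≠ 3, so there is no saddle point; optimal play is mixed.
Let the inspector play Day with probability p. Expected payoff against Land: 1p + 5(1−p) = −4p + 5; against Sea: 3p + (-3)(1−p) = 6p − 3.
Setting these equal: −4p + 5 = 6p − 3 ⇒ −10p = -8 ⇒ p = 4/5, and the value is (-4)·(4/5) + 5 = 9/5.
For the smuggler: with q = P(Land), equating Day's and Night's payoffs gives −2q + 3 = 8q − 3 ⇒ q = 3/5.

2/5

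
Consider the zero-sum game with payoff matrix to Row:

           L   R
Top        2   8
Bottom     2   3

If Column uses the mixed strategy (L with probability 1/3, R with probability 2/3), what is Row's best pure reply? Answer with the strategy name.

Top

Expected payoff of Top: (1/3)·2 + (2/3)·8 = 6.
Expected payoff of Bottom: (1/3)·2 + (2/3)·3 = 8/3.
The largest is 6, so Row's best response is Top.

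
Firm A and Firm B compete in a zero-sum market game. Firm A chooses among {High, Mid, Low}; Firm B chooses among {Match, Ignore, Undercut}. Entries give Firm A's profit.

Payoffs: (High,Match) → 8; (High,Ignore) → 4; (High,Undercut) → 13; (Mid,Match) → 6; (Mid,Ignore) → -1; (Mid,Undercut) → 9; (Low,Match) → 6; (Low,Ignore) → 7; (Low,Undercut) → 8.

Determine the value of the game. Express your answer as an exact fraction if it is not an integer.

32/5

Row minima: High → 4, Mid → -1, Low → 6; maximin = 6.
Column maxima: Match → 8, Ignore → 7, Undercut → 13; minimax = 7.
6 ≠ 7, so there is no saddle point; optimal play is mixed.
Mid is strictly dominated by High, so Firm A never plays it.
Undercut is strictly dominated by Match (it gives Firm A strictly more in every row), so Firm B never plays it.
On the remaining 2×2 (High, Low vs Match, Ignore):
Let Firm A play High with probability p. Expected payoff against Match: 8p + 6(1−p) = 2p + 6; against Ignore: 4p + 7(1−p) = −3p + 7.
Setting these equal: 2p + 6 = −3p + 7 ⇒ 5p = 1 ⇒ p = 1/5, and the value is (2)·(1/5) + 6 = 32/5.
For Firm B: with q = P(Match), equating High's and Low's payoffs gives 4q + 4 = −q + 7 ⇒ q = 3/5.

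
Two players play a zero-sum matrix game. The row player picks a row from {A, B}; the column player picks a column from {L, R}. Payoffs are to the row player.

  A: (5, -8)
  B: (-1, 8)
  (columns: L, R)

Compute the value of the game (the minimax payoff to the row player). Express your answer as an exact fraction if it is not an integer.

Row minima: A → -8, B → -1; maximin = -1.
Column maxima: L → 5, R → 8; minimax = 5.
-1 ≠ 5, so there is no saddle point; optimal play is mixed.
Let the row player play A with probability p. Expected payoff against L: 5p + (-1)(1−p) = 6p − 1; against R: (-8)p + 8(1−p) = −16p + 8.
Setting these equal: 6p − 1 = −16p + 8 ⇒ 22p = 9 ⇒ p = 9/22, and the value is (6)·(9/22) − 1 = 16/11.
For the column player: with q = P(L), equating A's and B's payoffs gives 13q − 8 = −9q + 8 ⇒ q = 8/11.

16/11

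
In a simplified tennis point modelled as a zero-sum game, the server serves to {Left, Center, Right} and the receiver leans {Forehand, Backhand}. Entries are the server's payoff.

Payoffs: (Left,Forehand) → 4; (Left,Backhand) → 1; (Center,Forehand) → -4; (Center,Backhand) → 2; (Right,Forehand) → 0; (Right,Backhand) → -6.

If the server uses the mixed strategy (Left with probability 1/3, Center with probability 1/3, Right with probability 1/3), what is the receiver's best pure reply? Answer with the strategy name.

If the receiver plays Forehand, the server's expected payoff is (1/3)·4 + (1/3)·(-4) + (1/3)·0 = 0.
If the receiver plays Backhand, the server's expected payoff is (1/3)·1 + (1/3)·2 + (1/3)·(-6) = -1.
The receiver minimizes the server's payoff; the smallest is -1, so the best response is Backhand.

Backhand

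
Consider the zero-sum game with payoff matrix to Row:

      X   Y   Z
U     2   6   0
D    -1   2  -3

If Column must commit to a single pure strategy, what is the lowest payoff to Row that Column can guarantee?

0

Column maxima: X → 2, Y → 6, Z → 0.
The smallest of these is 0.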